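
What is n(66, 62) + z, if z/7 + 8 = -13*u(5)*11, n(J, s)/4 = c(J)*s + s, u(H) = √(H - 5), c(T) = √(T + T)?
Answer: 192 + 496*√33 ≈ 3041.3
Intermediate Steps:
c(T) = √2*√T (c(T) = √(2*T) = √2*√T)
u(H) = √(-5 + H)
n(J, s) = 4*s + 4*s*√2*√J (n(J, s) = 4*((√2*√J)*s + s) = 4*(s*√2*√J + s) = 4*(s + s*√2*√J) = 4*s + 4*s*√2*√J)
z = -56 (z = -56 + 7*(-13*√(-5 + 5)*11) = -56 + 7*(-13*√0*11) = -56 + 7*(-13*0*11) = -56 + 7*(0*11) = -56 + 7*0 = -56 + 0 = -56)
n(66, 62) + z = 4*62*(1 + √2*√66) - 56 = 4*62*(1 + 2*√33) - 56 = (248 + 496*√33) - 56 = 192 + 496*√33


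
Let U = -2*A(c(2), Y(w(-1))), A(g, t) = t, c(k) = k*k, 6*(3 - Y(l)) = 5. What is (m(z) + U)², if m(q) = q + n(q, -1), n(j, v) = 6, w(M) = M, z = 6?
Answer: 529/9 ≈ 58.778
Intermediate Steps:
Y(l) = 13/6 (Y(l) = 3 - ⅙*5 = 3 - ⅚ = 13/6)
c(k) = k²
m(q) = 6 + q (m(q) = q + 6 = 6 + q)
U = -13/3 (U = -2*13/6 = -13/3 ≈ -4.3333)
(m(z) + U)² = ((6 + 6) - 13/3)² = (12 - 13/3)² = (23/3)² = 529/9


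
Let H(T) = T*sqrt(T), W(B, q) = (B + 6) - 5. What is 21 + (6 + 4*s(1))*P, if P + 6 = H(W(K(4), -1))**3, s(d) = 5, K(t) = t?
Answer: -135 + 16250*sqrt(5) ≈ 36201.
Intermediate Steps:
W(B, q) = 1 + B (W(B, q) = (6 + B) - 5 = 1 + B)
H(T) = T**(3/2)
P = -6 + 625*sqrt(5) (P = -6 + ((1 + 4)**(3/2))**3 = -6 + (5**(3/2))**3 = -6 + (5*sqrt(5))**3 = -6 + 625*sqrt(5) ≈ 1391.5)
21 + (6 + 4*s(1))*P = 21 + (6 + 4*5)*(-6 + 625*sqrt(5)) = 21 + (6 + 20)*(-6 + 625*sqrt(5)) = 21 + 26*(-6 + 625*sqrt(5)) = 21 + (-156 + 16250*sqrt(5)) = -135 + 16250*sqrt(5)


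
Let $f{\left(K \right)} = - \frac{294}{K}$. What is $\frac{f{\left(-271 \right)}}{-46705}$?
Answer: $- \frac{294}{12657055} \approx -2.3228 \cdot 10^{-5}$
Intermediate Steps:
$\frac{f{\left(-271 \right)}}{-46705} = \frac{\left(-294\right) \frac{1}{-271}}{-46705} = \left(-294\right) \left(- \frac{1}{271}\right) \left(- \frac{1}{46705}\right) = \frac{294}{271} \left(- \frac{1}{46705}\right) = - \frac{294}{12657055}$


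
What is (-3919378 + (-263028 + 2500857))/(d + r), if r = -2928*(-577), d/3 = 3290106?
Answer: -1681549/11559774 ≈ -0.14547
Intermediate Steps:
d = 9870318 (d = 3*3290106 = 9870318)
r = 1689456
(-3919378 + (-263028 + 2500857))/(d + r) = (-3919378 + (-263028 + 2500857))/(9870318 + 1689456) = (-3919378 + 2237829)/11559774 = -1681549*1/11559774 = -1681549/11559774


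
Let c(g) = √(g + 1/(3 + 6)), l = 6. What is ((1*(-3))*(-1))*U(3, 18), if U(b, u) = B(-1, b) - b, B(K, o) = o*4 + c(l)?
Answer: 27 + √55 ≈ 34.416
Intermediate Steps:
c(g) = √(⅑ + g) (c(g) = √(g + 1/9) = √(g + ⅑) = √(⅑ + g))
B(K, o) = 4*o + √55/3 (B(K, o) = o*4 + √(1 + 9*6)/3 = 4*o + √(1 + 54)/3 = 4*o + √55/3)
U(b, u) = 3*b + √55/3 (U(b, u) = (4*b + √55/3) - b = 3*b + √55/3)
((1*(-3))*(-1))*U(3, 18) = ((1*(-3))*(-1))*(3*3 + √55/3) = (-3*(-1))*(9 + √55/3) = 3*(9 + √55/3) = 27 + √55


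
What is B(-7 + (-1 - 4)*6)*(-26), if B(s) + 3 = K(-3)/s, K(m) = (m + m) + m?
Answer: 2652/37 ≈ 71.676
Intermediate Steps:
K(m) = 3*m (K(m) = 2*m + m = 3*m)
B(s) = -3 - 9/s (B(s) = -3 + (3*(-3))/s = -3 - 9/s)
B(-7 + (-1 - 4)*6)*(-26) = (-3 - 9/(-7 + (-1 - 4)*6))*(-26) = (-3 - 9/(-7 - 5*6))*(-26) = (-3 - 9/(-7 - 30))*(-26) = (-3 - 9/(-37))*(-26) = (-3 - 9*(-1/37))*(-26) = (-3 + 9/37)*(-26) = -102/37*(-26) = 2652/37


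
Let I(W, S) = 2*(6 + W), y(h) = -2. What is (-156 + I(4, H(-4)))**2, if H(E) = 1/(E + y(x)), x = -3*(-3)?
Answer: 18496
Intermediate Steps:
x = 9
H(E) = 1/(-2 + E) (H(E) = 1/(E - 2) = 1/(-2 + E))
I(W, S) = 12 + 2*W
(-156 + I(4, H(-4)))**2 = (-156 + (12 + 2*4))**2 = (-156 + (12 + 8))**2 = (-156 + 20)**2 = (-136)**2 = 18496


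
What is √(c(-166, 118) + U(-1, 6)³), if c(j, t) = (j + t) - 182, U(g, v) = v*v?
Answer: √46426 ≈ 215.47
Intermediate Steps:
U(g, v) = v²
c(j, t) = -182 + j + t
√(c(-166, 118) + U(-1, 6)³) = √((-182 - 166 + 118) + (6²)³) = √(-230 + 36³) = √(-230 + 46656) = √46426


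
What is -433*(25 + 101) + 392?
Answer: -54166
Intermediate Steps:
-433*(25 + 101) + 392 = -433*126 + 392 = -54558 + 392 = -54166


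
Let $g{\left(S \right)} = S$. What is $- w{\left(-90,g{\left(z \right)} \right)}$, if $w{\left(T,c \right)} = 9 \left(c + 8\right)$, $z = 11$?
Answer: $-171$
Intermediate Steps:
$w{\left(T,c \right)} = 72 + 9 c$ ($w{\left(T,c \right)} = 9 \left(8 + c\right) = 72 + 9 c$)
$- w{\left(-90,g{\left(z \right)} \right)} = - (72 + 9 \cdot 11) = - (72 + 99) = \left(-1\right) 171 = -171$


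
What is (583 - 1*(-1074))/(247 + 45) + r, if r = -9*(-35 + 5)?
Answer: 80497/292 ≈ 275.67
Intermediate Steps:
r = 270 (r = -9*(-30) = 270)
(583 - 1*(-1074))/(247 + 45) + r = (583 - 1*(-1074))/(247 + 45) + 270 = (583 + 1074)/292 + 270 = 1657*(1/292) + 270 = 1657/292 + 270 = 80497/292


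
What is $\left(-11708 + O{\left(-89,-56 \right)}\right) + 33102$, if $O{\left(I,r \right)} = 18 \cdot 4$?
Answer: $21466$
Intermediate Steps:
$O{\left(I,r \right)} = 72$
$\left(-11708 + O{\left(-89,-56 \right)}\right) + 33102 = \left(-11708 + 72\right) + 33102 = -11636 + 33102 = 21466$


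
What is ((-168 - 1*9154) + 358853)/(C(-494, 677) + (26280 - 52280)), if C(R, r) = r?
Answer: -15197/1101 ≈ -13.803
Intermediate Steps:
((-168 - 1*9154) + 358853)/(C(-494, 677) + (26280 - 52280)) = ((-168 - 1*9154) + 358853)/(677 + (26280 - 52280)) = ((-168 - 9154) + 358853)/(677 - 26000) = (-9322 + 358853)/(-25323) = 349531*(-1/25323) = -15197/1101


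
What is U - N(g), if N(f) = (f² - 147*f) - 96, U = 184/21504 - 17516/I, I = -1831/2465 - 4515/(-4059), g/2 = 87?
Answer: -86137324812953/1656455808 ≈ -52001.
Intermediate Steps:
g = 174 (g = 2*87 = 174)
I = 1232482/3335145 (I = -1831*1/2465 - 4515*(-1/4059) = -1831/2465 + 1505/1353 = 1232482/3335145 ≈ 0.36954)
U = -78514315184537/1656455808 (U = 184/21504 - 17516/1232482/3335145 = 184*(1/21504) - 17516*3335145/1232482 = 23/2688 - 29209199910/616241 = -78514315184537/1656455808 ≈ -47399.)
N(f) = -96 + f² - 147*f
U - N(g) = -78514315184537/1656455808 - (-96 + 174² - 147*174) = -78514315184537/1656455808 - (-96 + 30276 - 25578) = -78514315184537/1656455808 - 1*4602 = -78514315184537/1656455808 - 4602 = -86137324812953/1656455808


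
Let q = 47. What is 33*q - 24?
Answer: 1527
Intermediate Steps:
33*q - 24 = 33*47 - 24 = 1551 - 24 = 1527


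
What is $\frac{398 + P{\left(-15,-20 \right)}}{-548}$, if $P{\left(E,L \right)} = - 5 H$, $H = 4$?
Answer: $- \frac{189}{274} \approx -0.68978$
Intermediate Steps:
$P{\left(E,L \right)} = -20$ ($P{\left(E,L \right)} = \left(-5\right) 4 = -20$)
$\frac{398 + P{\left(-15,-20 \right)}}{-548} = \frac{398 - 20}{-548} = 378 \left(- \frac{1}{548}\right) = - \frac{189}{274}$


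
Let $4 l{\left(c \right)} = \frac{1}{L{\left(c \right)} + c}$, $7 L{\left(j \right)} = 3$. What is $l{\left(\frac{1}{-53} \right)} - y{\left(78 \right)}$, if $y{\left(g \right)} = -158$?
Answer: $\frac{96435}{608} \approx 158.61$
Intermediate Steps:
$L{\left(j \right)} = \frac{3}{7}$ ($L{\left(j \right)} = \frac{1}{7} \cdot 3 = \frac{3}{7}$)
$l{\left(c \right)} = \frac{1}{4 \left(\frac{3}{7} + c\right)}$
$l{\left(\frac{1}{-53} \right)} - y{\left(78 \right)} = \frac{7}{4 \left(3 + \frac{7}{-53}\right)} - -158 = \frac{7}{4 \left(3 + 7 \left(- \frac{1}{53}\right)\right)} + 158 = \frac{7}{4 \left(3 - \frac{7}{53}\right)} + 158 = \frac{7}{4 \cdot \frac{152}{53}} + 158 = \frac{7}{4} \cdot \frac{53}{152} + 158 = \frac{371}{608} + 158 = \frac{96435}{608}$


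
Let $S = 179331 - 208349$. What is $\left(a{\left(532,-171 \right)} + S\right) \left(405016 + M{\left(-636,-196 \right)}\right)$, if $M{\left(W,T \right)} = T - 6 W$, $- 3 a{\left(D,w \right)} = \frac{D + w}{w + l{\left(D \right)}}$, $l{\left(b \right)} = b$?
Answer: $-11857935660$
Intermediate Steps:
$S = -29018$ ($S = 179331 - 208349 = -29018$)
$a{\left(D,w \right)} = - \frac{1}{3}$ ($a{\left(D,w \right)} = - \frac{\left(D + w\right) \frac{1}{w + D}}{3} = - \frac{\left(D + w\right) \frac{1}{D + w}}{3} = \left(- \frac{1}{3}\right) 1 = - \frac{1}{3}$)
$\left(a{\left(532,-171 \right)} + S\right) \left(405016 + M{\left(-636,-196 \right)}\right) = \left(- \frac{1}{3} - 29018\right) \left(405016 - -3620\right) = - \frac{87055 \left(405016 + \left(-196 + 3816\right)\right)}{3} = - \frac{87055 \left(405016 + 3620\right)}{3} = \left(- \frac{87055}{3}\right) 408636 = -11857935660$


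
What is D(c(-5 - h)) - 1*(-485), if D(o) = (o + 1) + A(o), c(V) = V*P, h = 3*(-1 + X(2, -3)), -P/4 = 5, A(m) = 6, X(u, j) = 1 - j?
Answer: 772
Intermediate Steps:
P = -20 (P = -4*5 = -20)
h = 9 (h = 3*(-1 + (1 - 1*(-3))) = 3*(-1 + (1 + 3)) = 3*(-1 + 4) = 3*3 = 9)
c(V) = -20*V (c(V) = V*(-20) = -20*V)
D(o) = 7 + o (D(o) = (o + 1) + 6 = (1 + o) + 6 = 7 + o)
D(c(-5 - h)) - 1*(-485) = (7 - 20*(-5 - 1*9)) - 1*(-485) = (7 - 20*(-5 - 9)) + 485 = (7 - 20*(-14)) + 485 = (7 + 280) + 485 = 287 + 485 = 772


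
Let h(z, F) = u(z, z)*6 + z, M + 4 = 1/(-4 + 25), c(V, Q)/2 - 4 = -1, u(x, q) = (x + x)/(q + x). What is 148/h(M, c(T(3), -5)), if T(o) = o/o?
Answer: 3108/43 ≈ 72.279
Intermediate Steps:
T(o) = 1
u(x, q) = 2*x/(q + x) (u(x, q) = (2*x)/(q + x) = 2*x/(q + x))
c(V, Q) = 6 (c(V, Q) = 8 + 2*(-1) = 8 - 2 = 6)
M = -83/21 (M = -4 + 1/(-4 + 25) = -4 + 1/21 = -83/21 ≈ -3.9524)
h(z, F) = 6 + z (h(z, F) = (2*z/(z + z))*6 + z = (2*z/((2*z)))*6 + z = (2*z*(1/(2*z)))*6 + z = 1*6 + z = 6 + z)
148/h(M, c(T(3), -5)) = 148/(6 - 83/21) = 148/(43/21) = 148*(21/43) = 3108/43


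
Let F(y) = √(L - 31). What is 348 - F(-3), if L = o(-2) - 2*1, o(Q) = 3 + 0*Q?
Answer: 348 - I*√30 ≈ 348.0 - 5.4772*I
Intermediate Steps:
o(Q) = 3 (o(Q) = 3 + 0 = 3)
L = 1 (L = 3 - 2*1 = 3 - 2 = 1)
F(y) = I*√30 (F(y) = √(1 - 31) = √(-30) = I*√30)
348 - F(-3) = 348 - I*√30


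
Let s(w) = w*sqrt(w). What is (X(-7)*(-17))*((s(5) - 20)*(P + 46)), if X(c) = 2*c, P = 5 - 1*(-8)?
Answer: -280840 + 70210*sqrt(5) ≈ -1.2385e+5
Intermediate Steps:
s(w) = w**(3/2)
P = 13 (P = 5 + 8 = 13)
(X(-7)*(-17))*((s(5) - 20)*(P + 46)) = ((2*(-7))*(-17))*((5**(3/2) - 20)*(13 + 46)) = (-14*(-17))*((5*sqrt(5) - 20)*59) = 238*((-20 + 5*sqrt(5))*59) = 238*(-1180 + 295*sqrt(5)) = -280840 + 70210*sqrt(5)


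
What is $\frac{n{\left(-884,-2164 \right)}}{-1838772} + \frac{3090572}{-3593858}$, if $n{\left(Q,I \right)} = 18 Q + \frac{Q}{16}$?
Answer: $- \frac{1661146679}{1951361424} \approx -0.85128$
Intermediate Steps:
$n{\left(Q,I \right)} = \frac{289 Q}{16}$ ($n{\left(Q,I \right)} = 18 Q + Q \frac{1}{16} = 18 Q + \frac{Q}{16} = \frac{289 Q}{16}$)
$\frac{n{\left(-884,-2164 \right)}}{-1838772} + \frac{3090572}{-3593858} = \frac{\frac{289}{16} \left(-884\right)}{-1838772} + \frac{3090572}{-3593858} = \left(- \frac{63869}{4}\right) \left(- \frac{1}{1838772}\right) + 3090572 \left(- \frac{1}{3593858}\right) = \frac{4913}{565776} - \frac{2966}{3449} = - \frac{1661146679}{1951361424}$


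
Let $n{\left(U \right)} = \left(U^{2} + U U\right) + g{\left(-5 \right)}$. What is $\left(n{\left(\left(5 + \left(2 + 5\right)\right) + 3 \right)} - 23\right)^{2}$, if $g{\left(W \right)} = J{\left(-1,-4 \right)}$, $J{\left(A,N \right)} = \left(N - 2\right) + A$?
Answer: $176400$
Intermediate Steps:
$J{\left(A,N \right)} = -2 + A + N$ ($J{\left(A,N \right)} = \left(-2 + N\right) + A = -2 + A + N$)
$g{\left(W \right)} = -7$ ($g{\left(W \right)} = -2 - 1 - 4 = -7$)
$n{\left(U \right)} = -7 + 2 U^{2}$ ($n{\left(U \right)} = \left(U^{2} + U U\right) - 7 = \left(U^{2} + U^{2}\right) - 7 = 2 U^{2} - 7 = -7 + 2 U^{2}$)
$\left(n{\left(\left(5 + \left(2 + 5\right)\right) + 3 \right)} - 23\right)^{2} = \left(\left(-7 + 2 \left(\left(5 + \left(2 + 5\right)\right) + 3\right)^{2}\right) - 23\right)^{2} = \left(\left(-7 + 2 \left(\left(5 + 7\right) + 3\right)^{2}\right) - 23\right)^{2} = \left(\left(-7 + 2 \left(12 + 3\right)^{2}\right) - 23\right)^{2} = \left(\left(-7 + 2 \cdot 15^{2}\right) - 23\right)^{2} = \left(\left(-7 + 2 \cdot 225\right) - 23\right)^{2} = \left(\left(-7 + 450\right) - 23\right)^{2} = \left(443 - 23\right)^{2} = 420^{2} = 176400$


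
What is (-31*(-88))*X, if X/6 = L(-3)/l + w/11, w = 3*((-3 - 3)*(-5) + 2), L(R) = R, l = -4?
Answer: 155124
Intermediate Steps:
w = 96 (w = 3*(-6*(-5) + 2) = 3*(30 + 2) = 3*32 = 96)
X = 1251/22 (X = 6*(-3/(-4) + 96/11) = 6*(-3*(-¼) + 96*(1/11)) = 6*(¾ + 96/11) = 6*(417/44) = 1251/22 ≈ 56.864)
(-31*(-88))*X = -31*(-88)*(1251/22) = 2728*(1251/22) = 155124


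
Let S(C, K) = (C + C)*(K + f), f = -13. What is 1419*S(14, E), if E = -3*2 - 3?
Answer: -874104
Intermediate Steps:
E = -9 (E = -6 - 3 = -9)
S(C, K) = 2*C*(-13 + K) (S(C, K) = (C + C)*(K - 13) = (2*C)*(-13 + K) = 2*C*(-13 + K))
1419*S(14, E) = 1419*(2*14*(-13 - 9)) = 1419*(2*14*(-22)) = 1419*(-616) = -874104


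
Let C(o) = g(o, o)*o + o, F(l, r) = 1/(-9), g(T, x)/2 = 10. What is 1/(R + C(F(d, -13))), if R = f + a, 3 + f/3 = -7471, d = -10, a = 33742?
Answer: 3/33953 ≈ 8.8357e-5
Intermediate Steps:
g(T, x) = 20 (g(T, x) = 2*10 = 20)
f = -22422 (f = -9 + 3*(-7471) = -9 - 22413 = -22422)
F(l, r) = -⅑
C(o) = 21*o (C(o) = 20*o + o = 21*o)
R = 11320 (R = -22422 + 33742 = 11320)
1/(R + C(F(d, -13))) = 1/(11320 + 21*(-⅑)) = 1/(11320 - 7/3) = 1/(33953/3) = 3/33953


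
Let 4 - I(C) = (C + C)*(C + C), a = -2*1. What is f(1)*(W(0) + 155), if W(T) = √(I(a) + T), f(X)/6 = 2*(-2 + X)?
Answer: -1860 - 24*I*√3 ≈ -1860.0 - 41.569*I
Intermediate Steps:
a = -2
I(C) = 4 - 4*C² (I(C) = 4 - (C + C)*(C + C) = 4 - 2*C*2*C = 4 - 4*C²)
f(X) = -24 + 12*X (f(X) = 6*(2*(-2 + X)) = 6*(-4 + 2*X) = -24 + 12*X)
W(T) = √(-12 + T) (W(T) = √((4 - 4*(-2)²) + T) = √((4 - 4*4) + T) = √((4 - 16) + T) = √(-12 + T))
f(1)*(W(0) + 155) = (-24 + 12*1)*(√(-12 + 0) + 155) = (-24 + 12)*(√(-12) + 155) = -12*(2*I*√3 + 155) = -12*(155 + 2*I*√3) = -1860 - 24*I*√3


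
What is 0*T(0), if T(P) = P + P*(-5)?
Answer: 0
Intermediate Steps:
T(P) = -4*P (T(P) = P - 5*P = -4*P)
0*T(0) = 0*(-4*0) = 0*0 = 0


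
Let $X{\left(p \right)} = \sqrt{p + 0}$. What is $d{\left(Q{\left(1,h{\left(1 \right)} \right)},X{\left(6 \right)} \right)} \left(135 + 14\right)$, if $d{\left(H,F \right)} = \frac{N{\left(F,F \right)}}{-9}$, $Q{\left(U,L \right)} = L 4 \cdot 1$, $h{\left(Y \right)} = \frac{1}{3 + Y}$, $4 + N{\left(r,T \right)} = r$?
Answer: $\frac{596}{9} - \frac{149 \sqrt{6}}{9} \approx 25.67$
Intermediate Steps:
$X{\left(p \right)} = \sqrt{p}$
$N{\left(r,T \right)} = -4 + r$
$Q{\left(U,L \right)} = 4 L$ ($Q{\left(U,L \right)} = 4 L 1 = 4 L$)
$d{\left(H,F \right)} = \frac{4}{9} - \frac{F}{9}$ ($d{\left(H,F \right)} = \frac{-4 + F}{-9} = \left(-4 + F\right) \left(- \frac{1}{9}\right) = \frac{4}{9} - \frac{F}{9}$)
$d{\left(Q{\left(1,h{\left(1 \right)} \right)},X{\left(6 \right)} \right)} \left(135 + 14\right) = \left(\frac{4}{9} - \frac{\sqrt{6}}{9}\right) \left(135 + 14\right) = \left(\frac{4}{9} - \frac{\sqrt{6}}{9}\right) 149 = \frac{596}{9} - \frac{149 \sqrt{6}}{9}$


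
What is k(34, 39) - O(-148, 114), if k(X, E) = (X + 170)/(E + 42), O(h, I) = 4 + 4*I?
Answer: -12352/27 ≈ -457.48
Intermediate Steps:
k(X, E) = (170 + X)/(42 + E)
k(34, 39) - O(-148, 114) = (170 + 34)/(42 + 39) - (4 + 4*114) = 204/81 - (4 + 456) = (1/81)*204 - 1*460 = 68/27 - 460 = -12352/27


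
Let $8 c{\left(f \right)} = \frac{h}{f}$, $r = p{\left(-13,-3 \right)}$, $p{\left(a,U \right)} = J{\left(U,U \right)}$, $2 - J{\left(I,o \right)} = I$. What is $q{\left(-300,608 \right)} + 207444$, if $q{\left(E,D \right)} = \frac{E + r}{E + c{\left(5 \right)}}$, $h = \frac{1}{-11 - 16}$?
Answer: $\frac{67212382044}{324001} \approx 2.0745 \cdot 10^{5}$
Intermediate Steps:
$J{\left(I,o \right)} = 2 - I$
$p{\left(a,U \right)} = 2 - U$
$h = - \frac{1}{27}$ ($h = \frac{1}{-27} = - \frac{1}{27} \approx -0.037037$)
$r = 5$ ($r = 2 - -3 = 2 + 3 = 5$)
$c{\left(f \right)} = - \frac{1}{216 f}$ ($c{\left(f \right)} = \frac{\left(- \frac{1}{27}\right) \frac{1}{f}}{8} = - \frac{1}{216 f}$)
$q{\left(E,D \right)} = \frac{5 + E}{- \frac{1}{1080} + E}$ ($q{\left(E,D \right)} = \frac{E + 5}{E - \frac{1}{216 \cdot 5}} = \frac{5 + E}{E - \frac{1}{1080}} = \frac{5 + E}{- \frac{1}{1080} + E}$)
$q{\left(-300,608 \right)} + 207444 = \frac{1080 \left(5 - 300\right)}{-1 + 1080 \left(-300\right)} + 207444 = 1080 \frac{1}{-1 - 324000} \left(-295\right) + 207444 = 1080 \frac{1}{-324001} \left(-295\right) + 207444 = 1080 \left(- \frac{1}{324001}\right) \left(-295\right) + 207444 = \frac{318600}{324001} + 207444 = \frac{67212382044}{324001}$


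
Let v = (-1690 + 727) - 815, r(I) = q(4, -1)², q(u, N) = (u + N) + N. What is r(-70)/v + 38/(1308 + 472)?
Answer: 15111/791210 ≈ 0.019099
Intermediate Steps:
q(u, N) = u + 2*N (q(u, N) = (N + u) + N = u + 2*N)
r(I) = 4 (r(I) = (4 + 2*(-1))² = (4 - 2)² = 2² = 4)
v = -1778 (v = -963 - 815 = -1778)
r(-70)/v + 38/(1308 + 472) = 4/(-1778) + 38/(1308 + 472) = 4*(-1/1778) + 38/1780 = -2/889 + 38*(1/1780) = -2/889 + 19/890 = 15111/791210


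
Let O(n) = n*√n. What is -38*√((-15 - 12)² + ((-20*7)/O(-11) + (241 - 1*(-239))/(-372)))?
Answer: -38*√(84618809 - 134540*I*√11)/341 ≈ -1025.1 + 2.7028*I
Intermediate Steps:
O(n) = n^(3/2)
-38*√((-15 - 12)² + ((-20*7)/O(-11) + (241 - 1*(-239))/(-372))) = -38*√((-15 - 12)² + ((-20*7)/((-11)^(3/2)) + (241 - 1*(-239))/(-372))) = -38*√((-27)² + (-140*I*√11/121 + (241 + 239)*(-1/372))) = -38*√(729 + (-140*I*√11/121 + 480*(-1/372))) = -38*√(729 + (-140*I*√11/121 - 40/31)) = -38*√(729 + (-40/31 - 140*I*√11/121)) = -38*√(22559/31 - 140*I*√11/121)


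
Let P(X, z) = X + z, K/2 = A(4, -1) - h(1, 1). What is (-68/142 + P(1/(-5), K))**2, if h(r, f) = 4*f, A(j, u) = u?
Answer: 14371681/126025 ≈ 114.04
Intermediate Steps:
K = -10 (K = 2*(-1 - 4) = 2*(-5) = -10)
(-68/142 + P(1/(-5), K))**2 = (-68/142 + (1/(-5) - 10))**2 = (-68*1/142 + (-1/5 - 10))**2 = (-34/71 - 51/5)**2 = (-3791/355)**2 = 14371681/126025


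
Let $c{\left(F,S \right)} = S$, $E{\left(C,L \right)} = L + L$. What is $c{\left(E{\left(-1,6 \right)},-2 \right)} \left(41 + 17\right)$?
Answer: $-116$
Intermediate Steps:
$E{\left(C,L \right)} = 2 L$
$c{\left(E{\left(-1,6 \right)},-2 \right)} \left(41 + 17\right) = - 2 \left(41 + 17\right) = \left(-2\right) 58 = -116$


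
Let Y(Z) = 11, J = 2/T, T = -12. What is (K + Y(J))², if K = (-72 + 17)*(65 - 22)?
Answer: 5541316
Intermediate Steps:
J = -⅙ (J = 2/(-12) = 2*(-1/12) = -⅙ ≈ -0.16667)
K = -2365 (K = -55*43 = -2365)
(K + Y(J))² = (-2365 + 11)² = (-2354)² = 5541316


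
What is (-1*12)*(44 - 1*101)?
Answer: 684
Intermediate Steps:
(-1*12)*(44 - 1*101) = -12*(44 - 101) = -12*(-57) = 684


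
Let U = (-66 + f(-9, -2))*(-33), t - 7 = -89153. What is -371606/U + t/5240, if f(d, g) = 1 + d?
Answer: -541227493/3199020 ≈ -169.19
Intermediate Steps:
t = -89146 (t = 7 - 89153 = -89146)
U = 2442 (U = (-66 + (1 - 9))*(-33) = (-66 - 8)*(-33) = -74*(-33) = 2442)
-371606/U + t/5240 = -371606/2442 - 89146/5240 = -371606*1/2442 - 89146*1/5240 = -185803/1221 - 44573/2620 = -541227493/3199020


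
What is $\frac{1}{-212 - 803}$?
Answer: $- \frac{1}{1015} \approx -0.00098522$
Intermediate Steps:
$\frac{1}{-212 - 803} = \frac{1}{-1015} = - \frac{1}{1015}$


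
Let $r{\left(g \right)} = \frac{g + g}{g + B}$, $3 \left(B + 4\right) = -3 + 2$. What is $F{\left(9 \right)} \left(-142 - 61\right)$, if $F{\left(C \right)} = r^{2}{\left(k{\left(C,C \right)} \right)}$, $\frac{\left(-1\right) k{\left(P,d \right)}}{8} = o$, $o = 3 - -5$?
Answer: $- \frac{29933568}{42025} \approx -712.28$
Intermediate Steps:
$B = - \frac{13}{3}$ ($B = -4 + \frac{-3 + 2}{3} = -4 + \frac{1}{3} \left(-1\right) = -4 - \frac{1}{3} = - \frac{13}{3} \approx -4.3333$)
$o = 8$ ($o = 3 + 5 = 8$)
$k{\left(P,d \right)} = -64$ ($k{\left(P,d \right)} = \left(-8\right) 8 = -64$)
$r{\left(g \right)} = \frac{2 g}{- \frac{13}{3} + g}$ ($r{\left(g \right)} = \frac{g + g}{g - \frac{13}{3}} = \frac{2 g}{- \frac{13}{3} + g}$)
$F{\left(C \right)} = \frac{147456}{42025}$ ($F{\left(C \right)} = \left(6 \left(-64\right) \frac{1}{-13 + 3 \left(-64\right)}\right)^{2} = \left(6 \left(-64\right) \frac{1}{-13 - 192}\right)^{2} = \left(6 \left(-64\right) \frac{1}{-205}\right)^{2} = \left(6 \left(-64\right) \left(- \frac{1}{205}\right)\right)^{2} = \left(\frac{384}{205}\right)^{2} = \frac{147456}{42025}$)
$F{\left(9 \right)} \left(-142 - 61\right) = \frac{147456 \left(-142 - 61\right)}{42025} = \frac{147456}{42025} \left(-203\right) = - \frac{29933568}{42025}$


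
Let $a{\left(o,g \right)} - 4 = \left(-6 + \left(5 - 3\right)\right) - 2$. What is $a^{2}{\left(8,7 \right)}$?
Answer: $4$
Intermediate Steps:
$a{\left(o,g \right)} = -2$ ($a{\left(o,g \right)} = 4 + \left(\left(-6 + \left(5 - 3\right)\right) - 2\right) = 4 + \left(\left(-6 + 2\right) - 2\right) = 4 - 6 = -2$)
$a^{2}{\left(8,7 \right)} = \left(-2\right)^{2} = 4$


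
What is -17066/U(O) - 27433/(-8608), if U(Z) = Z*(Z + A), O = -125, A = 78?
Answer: 14264747/50572000 ≈ 0.28207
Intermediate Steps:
U(Z) = Z*(78 + Z) (U(Z) = Z*(Z + 78) = Z*(78 + Z))
-17066/U(O) - 27433/(-8608) = -17066*(-1/(125*(78 - 125))) - 27433/(-8608) = -17066/((-125*(-47))) - 27433*(-1/8608) = -17066/5875 + 27433/8608 = 14264747/50572000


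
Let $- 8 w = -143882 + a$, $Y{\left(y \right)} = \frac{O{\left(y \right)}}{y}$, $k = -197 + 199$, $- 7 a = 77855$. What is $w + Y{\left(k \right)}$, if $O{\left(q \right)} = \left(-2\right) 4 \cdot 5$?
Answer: $\frac{1083909}{56} \approx 19356.0$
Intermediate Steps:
$a = - \frac{77855}{7}$ ($a = \left(- \frac{1}{7}\right) 77855 = - \frac{77855}{7} \approx -11122.0$)
$k = 2$
$O{\left(q \right)} = -40$ ($O{\left(q \right)} = \left(-8\right) 5 = -40$)
$Y{\left(y \right)} = - \frac{40}{y}$
$w = \frac{1085029}{56}$ ($w = - \frac{-143882 - \frac{77855}{7}}{8} = \left(- \frac{1}{8}\right) \left(- \frac{1085029}{7}\right) = \frac{1085029}{56} \approx 19376.0$)
$w + Y{\left(k \right)} = \frac{1085029}{56} - \frac{40}{2} = \frac{1085029}{56} - 20 = \frac{1083909}{56}$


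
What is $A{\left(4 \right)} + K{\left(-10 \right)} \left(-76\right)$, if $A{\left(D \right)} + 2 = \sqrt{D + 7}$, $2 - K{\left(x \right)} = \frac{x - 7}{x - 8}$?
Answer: $- \frac{740}{9} + \sqrt{11} \approx -78.906$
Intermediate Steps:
$K{\left(x \right)} = 2 - \frac{-7 + x}{-8 + x}$ ($K{\left(x \right)} = 2 - \frac{x - 7}{x - 8} = 2 - \frac{-7 + x}{-8 + x}$)
$A{\left(D \right)} = -2 + \sqrt{7 + D}$ ($A{\left(D \right)} = -2 + \sqrt{D + 7} = -2 + \sqrt{7 + D}$)
$A{\left(4 \right)} + K{\left(-10 \right)} \left(-76\right) = \left(-2 + \sqrt{7 + 4}\right) + \frac{-9 - 10}{-8 - 10} \left(-76\right) = \left(-2 + \sqrt{11}\right) + \frac{1}{-18} \left(-19\right) \left(-76\right) = \left(-2 + \sqrt{11}\right) + \left(- \frac{1}{18}\right) \left(-19\right) \left(-76\right) = \left(-2 + \sqrt{11}\right) + \frac{19}{18} \left(-76\right) = \left(-2 + \sqrt{11}\right) - \frac{722}{9} = - \frac{740}{9} + \sqrt{11}$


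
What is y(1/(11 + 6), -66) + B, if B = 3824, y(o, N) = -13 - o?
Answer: 64786/17 ≈ 3810.9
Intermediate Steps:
y(1/(11 + 6), -66) + B = (-13 - 1/(11 + 6)) + 3824 = (-13 - 1/17) + 3824 = -222/17 + 3824 = 64786/17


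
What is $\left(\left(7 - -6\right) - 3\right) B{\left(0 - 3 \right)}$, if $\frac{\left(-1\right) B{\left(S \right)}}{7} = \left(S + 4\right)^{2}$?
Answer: $-70$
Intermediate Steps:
$B{\left(S \right)} = - 7 \left(4 + S\right)^{2}$ ($B{\left(S \right)} = - 7 \left(S + 4\right)^{2} = - 7 \left(4 + S\right)^{2}$)
$\left(\left(7 - -6\right) - 3\right) B{\left(0 - 3 \right)} = \left(\left(7 - -6\right) - 3\right) \left(- 7 \left(4 + \left(0 - 3\right)\right)^{2}\right) = \left(\left(7 + 6\right) - 3\right) \left(- 7 \left(4 - 3\right)^{2}\right) = \left(13 - 3\right) \left(- 7 \cdot 1^{2}\right) = 10 \left(\left(-7\right) 1\right) = 10 \left(-7\right) = -70$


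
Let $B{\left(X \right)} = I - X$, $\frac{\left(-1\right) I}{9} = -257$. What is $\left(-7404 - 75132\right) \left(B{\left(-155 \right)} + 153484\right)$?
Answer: $-12871654272$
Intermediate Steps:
$I = 2313$ ($I = \left(-9\right) \left(-257\right) = 2313$)
$B{\left(X \right)} = 2313 - X$
$\left(-7404 - 75132\right) \left(B{\left(-155 \right)} + 153484\right) = \left(-7404 - 75132\right) \left(\left(2313 - -155\right) + 153484\right) = - 82536 \left(\left(2313 + 155\right) + 153484\right) = - 82536 \left(2468 + 153484\right) = \left(-82536\right) 155952 = -12871654272$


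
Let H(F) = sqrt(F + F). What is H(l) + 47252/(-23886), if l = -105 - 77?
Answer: -23626/11943 + 2*I*sqrt(91) ≈ -1.9782 + 19.079*I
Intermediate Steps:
l = -182
H(F) = sqrt(2)*sqrt(F) (H(F) = sqrt(2*F) = sqrt(2)*sqrt(F))
H(l) + 47252/(-23886) = sqrt(2)*sqrt(-182) + 47252/(-23886) = sqrt(2)*(I*sqrt(182)) + 47252*(-1/23886) = 2*I*sqrt(91) - 23626/11943 = -23626/11943 + 2*I*sqrt(91)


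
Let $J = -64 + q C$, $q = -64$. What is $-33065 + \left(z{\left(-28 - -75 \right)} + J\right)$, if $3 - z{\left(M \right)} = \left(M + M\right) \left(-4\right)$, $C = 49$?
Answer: $-35886$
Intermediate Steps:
$J = -3200$ ($J = -64 - 3136 = -3200$)
$z{\left(M \right)} = 3 + 8 M$ ($z{\left(M \right)} = 3 - \left(M + M\right) \left(-4\right) = 3 - 2 M \left(-4\right) = 3 - - 8 M = 3 + 8 M$)
$-33065 + \left(z{\left(-28 - -75 \right)} + J\right) = -33065 - \left(3197 - 8 \left(-28 - -75\right)\right) = -33065 - \left(3197 - 8 \left(-28 + 75\right)\right) = -33065 + \left(\left(3 + 8 \cdot 47\right) - 3200\right) = -33065 + \left(\left(3 + 376\right) - 3200\right) = -33065 + \left(379 - 3200\right) = -33065 - 2821 = -35886$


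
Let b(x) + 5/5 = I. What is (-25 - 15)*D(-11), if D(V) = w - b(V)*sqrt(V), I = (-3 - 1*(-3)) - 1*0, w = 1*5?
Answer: -200 - 40*I*sqrt(11) ≈ -200.0 - 132.67*I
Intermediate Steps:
w = 5
I = 0 (I = (-3 + 3) + 0 = 0 + 0 = 0)
b(x) = -1 (b(x) = -1 + 0 = -1)
D(V) = 5 + sqrt(V) (D(V) = 5 - (-1)*sqrt(V) = 5 + sqrt(V))
(-25 - 15)*D(-11) = (-25 - 15)*(5 + sqrt(-11)) = -40*(5 + I*sqrt(11)) = -200 - 40*I*sqrt(11)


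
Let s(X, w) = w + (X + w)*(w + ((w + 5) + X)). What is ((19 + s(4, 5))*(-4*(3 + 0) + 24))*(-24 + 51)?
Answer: 63180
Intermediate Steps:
s(X, w) = w + (X + w)*(5 + X + 2*w) (s(X, w) = w + (X + w)*(w + ((5 + w) + X)) = w + (X + w)*(w + (5 + X + w)) = w + (X + w)*(5 + X + 2*w))
((19 + s(4, 5))*(-4*(3 + 0) + 24))*(-24 + 51) = ((19 + (4² + 2*5² + 5*4 + 6*5 + 3*4*5))*(-4*(3 + 0) + 24))*(-24 + 51) = ((19 + (16 + 2*25 + 20 + 30 + 60))*(-4*3 + 24))*27 = ((19 + (16 + 50 + 20 + 30 + 60))*(-12 + 24))*27 = ((19 + 176)*12)*27 = (195*12)*27 = 2340*27 = 63180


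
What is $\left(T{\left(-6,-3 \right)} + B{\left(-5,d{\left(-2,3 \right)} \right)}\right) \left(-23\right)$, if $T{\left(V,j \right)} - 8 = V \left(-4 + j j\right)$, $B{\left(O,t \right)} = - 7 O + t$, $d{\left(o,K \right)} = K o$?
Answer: $-161$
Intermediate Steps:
$B{\left(O,t \right)} = t - 7 O$
$T{\left(V,j \right)} = 8 + V \left(-4 + j^{2}\right)$ ($T{\left(V,j \right)} = 8 + V \left(-4 + j j\right) = 8 + V \left(-4 + j^{2}\right)$)
$\left(T{\left(-6,-3 \right)} + B{\left(-5,d{\left(-2,3 \right)} \right)}\right) \left(-23\right) = \left(\left(8 - -24 - 6 \left(-3\right)^{2}\right) + \left(3 \left(-2\right) - -35\right)\right) \left(-23\right) = \left(\left(8 + 24 - 54\right) + \left(-6 + 35\right)\right) \left(-23\right) = \left(\left(8 + 24 - 54\right) + 29\right) \left(-23\right) = \left(-22 + 29\right) \left(-23\right) = 7 \left(-23\right) = -161$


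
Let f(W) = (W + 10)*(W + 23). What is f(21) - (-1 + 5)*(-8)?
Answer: 1396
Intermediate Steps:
f(W) = (10 + W)*(23 + W)
f(21) - (-1 + 5)*(-8) = (230 + 21² + 33*21) - (-1 + 5)*(-8) = (230 + 441 + 693) - 4*(-8) = 1364 - 1*(-32) = 1364 + 32 = 1396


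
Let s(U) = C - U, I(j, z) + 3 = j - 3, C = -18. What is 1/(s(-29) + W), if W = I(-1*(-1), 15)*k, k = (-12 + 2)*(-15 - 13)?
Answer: -1/1389 ≈ -0.00071994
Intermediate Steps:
I(j, z) = -6 + j (I(j, z) = -3 + (j - 3) = -3 + (-3 + j) = -6 + j)
k = 280 (k = -10*(-28) = 280)
s(U) = -18 - U
W = -1400 (W = (-6 - 1*(-1))*280 = (-6 + 1)*280 = -5*280 = -1400)
1/(s(-29) + W) = 1/((-18 - 1*(-29)) - 1400) = 1/((-18 + 29) - 1400) = 1/(11 - 1400) = 1/(-1389) = -1/1389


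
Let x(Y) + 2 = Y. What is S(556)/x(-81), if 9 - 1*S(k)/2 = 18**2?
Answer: 630/83 ≈ 7.5904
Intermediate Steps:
x(Y) = -2 + Y
S(k) = -630 (S(k) = 18 - 2*18**2 = 18 - 2*324 = 18 - 648 = -630)
S(556)/x(-81) = -630/(-2 - 81) = -630/(-83) = -630*(-1/83) = 630/83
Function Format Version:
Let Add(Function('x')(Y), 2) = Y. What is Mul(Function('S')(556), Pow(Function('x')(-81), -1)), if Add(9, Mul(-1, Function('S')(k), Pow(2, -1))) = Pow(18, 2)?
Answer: Rational(630, 83) ≈ 7.5904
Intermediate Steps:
Function('x')(Y) = Add(-2, Y)
Function('S')(k) = -630 (Function('S')(k) = Add(18, Mul(-2, Pow(18, 2))) = Add(18, Mul(-2, 324)) = Add(18, -648) = -630)
Mul(Function('S')(556), Pow(Function('x')(-81), -1)) = Mul(-630, Pow(Add(-2, -81), -1)) = Mul(-630, Pow(-83, -1)) = Mul(-630, Rational(-1, 83)) = Rational(630, 83)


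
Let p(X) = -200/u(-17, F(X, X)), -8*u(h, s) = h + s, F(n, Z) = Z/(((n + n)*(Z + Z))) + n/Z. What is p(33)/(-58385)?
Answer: 42240/24650147 ≈ 0.0017136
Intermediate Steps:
F(n, Z) = 1/(4*n) + n/Z (F(n, Z) = Z/(((2*n)*(2*Z))) + n/Z = Z/((4*Z*n)) + n/Z = Z*(1/(4*Z*n)) + n/Z = 1/(4*n) + n/Z)
u(h, s) = -h/8 - s/8 (u(h, s) = -(h + s)/8 = -h/8 - s/8)
p(X) = -200/(2 - 1/(32*X)) (p(X) = -200/(-⅛*(-17) - (1/(4*X) + X/X)/8) = -200/(17/8 - (1/(4*X) + 1)/8) = -200/(17/8 - (1 + 1/(4*X))/8) = -200/(17/8 + (-⅛ - 1/(32*X))) = -200/(2 - 1/(32*X)))
p(33)/(-58385) = (6400*33/(1 - 64*33))/(-58385) = (6400*33/(1 - 2112))*(-1/58385) = (6400*33/(-2111))*(-1/58385) = (6400*33*(-1/2111))*(-1/58385) = -211200/2111*(-1/58385) = 42240/24650147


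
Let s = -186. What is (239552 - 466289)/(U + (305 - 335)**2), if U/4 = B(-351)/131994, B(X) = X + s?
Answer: -4987987263/19798742 ≈ -251.93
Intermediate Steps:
B(X) = -186 + X (B(X) = X - 186 = -186 + X)
U = -358/21999 (U = 4*((-186 - 351)/131994) = 4*(-537*1/131994) = 4*(-179/43998) = -358/21999 ≈ -0.016273)
(239552 - 466289)/(U + (305 - 335)**2) = (239552 - 466289)/(-358/21999 + (305 - 335)**2) = -226737/(-358/21999 + (-30)**2) = -226737/(-358/21999 + 900) = -226737/19798742/21999 = -226737*21999/19798742 = -4987987263/19798742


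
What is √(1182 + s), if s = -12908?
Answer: I*√11726 ≈ 108.29*I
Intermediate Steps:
√(1182 + s) = √(1182 - 12908) = √(-11726) = I*√11726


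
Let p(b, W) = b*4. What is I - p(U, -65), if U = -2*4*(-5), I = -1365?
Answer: -1525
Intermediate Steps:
U = 40 (U = -8*(-5) = 40)
p(b, W) = 4*b
I - p(U, -65) = -1365 - 4*40 = -1365 - 1*160 = -1365 - 160 = -1525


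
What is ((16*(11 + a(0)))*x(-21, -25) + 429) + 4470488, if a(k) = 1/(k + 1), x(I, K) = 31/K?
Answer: 111766973/25 ≈ 4.4707e+6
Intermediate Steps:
a(k) = 1/(1 + k)
((16*(11 + a(0)))*x(-21, -25) + 429) + 4470488 = ((16*(11 + 1/(1 + 0)))*(31/(-25)) + 429) + 4470488 = ((16*(11 + 1/1))*(31*(-1/25)) + 429) + 4470488 = ((16*(11 + 1))*(-31/25) + 429) + 4470488 = ((16*12)*(-31/25) + 429) + 4470488 = (192*(-31/25) + 429) + 4470488 = (-5952/25 + 429) + 4470488 = 4773/25 + 4470488 = 111766973/25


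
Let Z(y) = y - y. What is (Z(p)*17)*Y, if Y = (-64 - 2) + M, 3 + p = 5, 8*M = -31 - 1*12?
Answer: 0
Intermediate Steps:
M = -43/8 (M = (-31 - 1*12)/8 = (-31 - 12)/8 = (1/8)*(-43) = -43/8 ≈ -5.3750)
p = 2 (p = -3 + 5 = 2)
Z(y) = 0
Y = -571/8 (Y = (-64 - 2) - 43/8 = -66 - 43/8 = -571/8 ≈ -71.375)
(Z(p)*17)*Y = (0*17)*(-571/8) = 0*(-571/8) = 0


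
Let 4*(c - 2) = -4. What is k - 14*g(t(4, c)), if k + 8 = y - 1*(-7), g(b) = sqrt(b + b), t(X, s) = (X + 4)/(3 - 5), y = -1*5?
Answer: -6 - 28*I*sqrt(2) ≈ -6.0 - 39.598*I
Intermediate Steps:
c = 1 (c = 2 + (1/4)*(-4) = 2 - 1 = 1)
y = -5
t(X, s) = -2 - X/2 (t(X, s) = (4 + X)/(-2) = (4 + X)*(-1/2) = -2 - X/2)
g(b) = sqrt(2)*sqrt(b) (g(b) = sqrt(2*b) = sqrt(2)*sqrt(b))
k = -6 (k = -8 + (-5 - 1*(-7)) = -8 + (-5 + 7) = -8 + 2 = -6)
k - 14*g(t(4, c)) = -6 - 14*sqrt(2)*sqrt(-2 - 1/2*4) = -6 - 14*sqrt(2)*sqrt(-2 - 2) = -6 - 14*sqrt(2)*sqrt(-4) = -6 - 14*sqrt(2)*2*I = -6 - 28*I*sqrt(2)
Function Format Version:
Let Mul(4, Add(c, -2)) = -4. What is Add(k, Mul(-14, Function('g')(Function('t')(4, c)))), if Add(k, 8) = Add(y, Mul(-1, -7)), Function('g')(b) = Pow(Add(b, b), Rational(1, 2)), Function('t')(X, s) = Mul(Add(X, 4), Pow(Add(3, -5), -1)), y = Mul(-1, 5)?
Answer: Add(-6, Mul(-28, I, Pow(2, Rational(1, 2)))) ≈ Add(-6.0000, Mul(-39.598, I))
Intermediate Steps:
c = 1 (c = Add(2, Mul(Rational(1, 4), -4)) = Add(2, -1) = 1)
y = -5
Function('t')(X, s) = Add(-2, Mul(Rational(-1, 2), X)) (Function('t')(X, s) = Mul(Add(4, X), Pow(-2, -1)) = Mul(Add(4, X), Rational(-1, 2)) = Add(-2, Mul(Rational(-1, 2), X)))
Function('g')(b) = Mul(Pow(2, Rational(1, 2)), Pow(b, Rational(1, 2))) (Function('g')(b) = Pow(Mul(2, b), Rational(1, 2)) = Mul(Pow(2, Rational(1, 2)), Pow(b, Rational(1, 2))))
k = -6 (k = Add(-8, Add(-5, Mul(-1, -7))) = Add(-8, Add(-5, 7)) = Add(-8, 2) = -6)
Add(k, Mul(-14, Function('g')(Function('t')(4, c)))) = Add(-6, Mul(-14, Mul(Pow(2, Rational(1, 2)), Pow(Add(-2, Mul(Rational(-1, 2), 4)), Rational(1, 2))))) = Add(-6, Mul(-14, Mul(Pow(2, Rational(1, 2)), Pow(Add(-2, -2), Rational(1, 2))))) = Add(-6, Mul(-14, Mul(Pow(2, Rational(1, 2)), Pow(-4, Rational(1, 2))))) = Add(-6, Mul(-14, Mul(Pow(2, Rational(1, 2)), Mul(2, I)))) = Add(-6, Mul(-14, Mul(2, I, Pow(2, Rational(1, 2))))) = Add(-6, Mul(-28, I, Pow(2, Rational(1, 2))))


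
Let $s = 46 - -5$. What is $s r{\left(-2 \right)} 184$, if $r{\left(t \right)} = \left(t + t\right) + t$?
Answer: $-56304$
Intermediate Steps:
$s = 51$ ($s = 46 + 5 = 51$)
$r{\left(t \right)} = 3 t$ ($r{\left(t \right)} = 2 t + t = 3 t$)
$s r{\left(-2 \right)} 184 = 51 \cdot 3 \left(-2\right) 184 = 51 \left(-6\right) 184 = \left(-306\right) 184 = -56304$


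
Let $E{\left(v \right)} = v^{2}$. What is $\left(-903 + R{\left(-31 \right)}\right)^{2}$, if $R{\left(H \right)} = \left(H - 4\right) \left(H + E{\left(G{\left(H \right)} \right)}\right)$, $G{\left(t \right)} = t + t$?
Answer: $18052072164$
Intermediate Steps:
$G{\left(t \right)} = 2 t$
$R{\left(H \right)} = \left(-4 + H\right) \left(H + 4 H^{2}\right)$ ($R{\left(H \right)} = \left(H - 4\right) \left(H + \left(2 H\right)^{2}\right) = \left(-4 + H\right) \left(H + 4 H^{2}\right)$)
$\left(-903 + R{\left(-31 \right)}\right)^{2} = \left(-903 - 31 \left(-4 - -465 + 4 \left(-31\right)^{2}\right)\right)^{2} = \left(-903 - 31 \left(-4 + 465 + 4 \cdot 961\right)\right)^{2} = \left(-903 - 31 \left(-4 + 465 + 3844\right)\right)^{2} = \left(-903 - 133455\right)^{2} = \left(-134358\right)^{2} = 18052072164$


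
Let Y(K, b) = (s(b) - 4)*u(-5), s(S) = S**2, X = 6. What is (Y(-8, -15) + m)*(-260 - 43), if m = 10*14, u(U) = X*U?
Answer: 1966470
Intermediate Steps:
u(U) = 6*U
m = 140
Y(K, b) = 120 - 30*b**2 (Y(K, b) = (b**2 - 4)*(6*(-5)) = (-4 + b**2)*(-30) = 120 - 30*b**2)
(Y(-8, -15) + m)*(-260 - 43) = ((120 - 30*(-15)**2) + 140)*(-260 - 43) = ((120 - 30*225) + 140)*(-303) = ((120 - 6750) + 140)*(-303) = (-6630 + 140)*(-303) = -6490*(-303) = 1966470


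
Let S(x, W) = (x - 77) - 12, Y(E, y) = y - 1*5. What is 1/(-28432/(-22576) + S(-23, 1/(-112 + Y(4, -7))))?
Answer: -1411/156255 ≈ -0.0090301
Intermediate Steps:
Y(E, y) = -5 + y (Y(E, y) = y - 5 = -5 + y)
S(x, W) = -89 + x (S(x, W) = (-77 + x) - 12 = -89 + x)
1/(-28432/(-22576) + S(-23, 1/(-112 + Y(4, -7)))) = 1/(-28432/(-22576) + (-89 - 23)) = 1/(-28432*(-1/22576) - 112) = 1/(1777/1411 - 112) = 1/(-156255/1411) = -1411/156255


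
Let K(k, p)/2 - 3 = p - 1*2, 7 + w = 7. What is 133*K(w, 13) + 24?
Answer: 3748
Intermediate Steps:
w = 0 (w = -7 + 7 = 0)
K(k, p) = 2 + 2*p (K(k, p) = 6 + 2*(p - 1*2) = 6 + 2*(p - 2) = 6 + 2*(-2 + p) = 6 + (-4 + 2*p) = 2 + 2*p)
133*K(w, 13) + 24 = 133*(2 + 2*13) + 24 = 133*(2 + 26) + 24 = 133*28 + 24 = 3724 + 24 = 3748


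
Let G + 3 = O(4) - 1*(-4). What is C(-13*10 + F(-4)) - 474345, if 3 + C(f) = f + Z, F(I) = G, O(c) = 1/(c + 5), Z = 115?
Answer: -4269257/9 ≈ -4.7436e+5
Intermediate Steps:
O(c) = 1/(5 + c)
G = 10/9 (G = -3 + (1/(5 + 4) - 1*(-4)) = -3 + (1/9 + 4) = -3 + (⅑ + 4) = -3 + 37/9 = 10/9 ≈ 1.1111)
F(I) = 10/9
C(f) = 112 + f (C(f) = -3 + (f + 115) = -3 + (115 + f) = 112 + f)
C(-13*10 + F(-4)) - 474345 = (112 + (-13*10 + 10/9)) - 474345 = (112 + (-130 + 10/9)) - 474345 = (112 - 1160/9) - 474345 = -152/9 - 474345 = -4269257/9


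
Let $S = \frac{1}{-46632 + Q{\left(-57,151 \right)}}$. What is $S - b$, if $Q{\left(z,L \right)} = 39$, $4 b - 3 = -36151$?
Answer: $\frac{421060940}{46593} \approx 9037.0$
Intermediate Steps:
$b = -9037$ ($b = \frac{3}{4} + \frac{1}{4} \left(-36151\right) = \frac{3}{4} - \frac{36151}{4} = -9037$)
$S = - \frac{1}{46593}$ ($S = \frac{1}{-46632 + 39} = \frac{1}{-46593} = - \frac{1}{46593} \approx -2.1462 \cdot 10^{-5}$)
$S - b = - \frac{1}{46593} - -9037 = - \frac{1}{46593} + 9037 = \frac{421060940}{46593}$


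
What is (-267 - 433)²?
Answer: 490000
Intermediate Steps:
(-267 - 433)² = (-700)² = 490000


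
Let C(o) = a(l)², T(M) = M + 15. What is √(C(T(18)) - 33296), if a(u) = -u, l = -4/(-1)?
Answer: 16*I*√130 ≈ 182.43*I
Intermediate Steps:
l = 4 (l = -4*(-1) = 4)
T(M) = 15 + M
C(o) = 16 (C(o) = (-1*4)² = (-4)² = 16)
√(C(T(18)) - 33296) = √(16 - 33296) = √(-33280) = 16*I*√130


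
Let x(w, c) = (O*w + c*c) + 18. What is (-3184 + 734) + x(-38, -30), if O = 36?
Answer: -2900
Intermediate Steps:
x(w, c) = 18 + c² + 36*w (x(w, c) = (36*w + c*c) + 18 = (36*w + c²) + 18 = (c² + 36*w) + 18 = 18 + c² + 36*w)
(-3184 + 734) + x(-38, -30) = (-3184 + 734) + (18 + (-30)² + 36*(-38)) = -2450 + (18 + 900 - 1368) = -2450 - 450 = -2900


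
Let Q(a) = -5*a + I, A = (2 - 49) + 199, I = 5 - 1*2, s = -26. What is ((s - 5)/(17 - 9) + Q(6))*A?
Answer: -4693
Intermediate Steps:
I = 3 (I = 5 - 2 = 3)
A = 152 (A = -47 + 199 = 152)
Q(a) = 3 - 5*a (Q(a) = -5*a + 3 = 3 - 5*a)
((s - 5)/(17 - 9) + Q(6))*A = ((-26 - 5)/(17 - 9) + (3 - 5*6))*152 = (-31/8 + (3 - 30))*152 = (-31*1/8 - 27)*152 = (-31/8 - 27)*152 = -247/8*152 = -4693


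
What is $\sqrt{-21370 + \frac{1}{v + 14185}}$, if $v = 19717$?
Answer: $\frac{i \sqrt{24561515523578}}{33902} \approx 146.18 i$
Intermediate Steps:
$\sqrt{-21370 + \frac{1}{v + 14185}} = \sqrt{-21370 + \frac{1}{19717 + 14185}} = \sqrt{-21370 + \frac{1}{33902}} = \sqrt{- \frac{724485739}{33902}} = \frac{i \sqrt{24561515523578}}{33902}$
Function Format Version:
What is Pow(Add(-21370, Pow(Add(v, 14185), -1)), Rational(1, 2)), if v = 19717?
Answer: Mul(Rational(1, 33902), I, Pow(24561515523578, Rational(1, 2))) ≈ Mul(146.18, I)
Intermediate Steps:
Pow(Add(-21370, Pow(Add(v, 14185), -1)), Rational(1, 2)) = Pow(Add(-21370, Pow(Add(19717, 14185), -1)), Rational(1, 2)) = Pow(Add(-21370, Pow(33902, -1)), Rational(1, 2)) = Pow(Add(-21370, Rational(1, 33902)), Rational(1, 2)) = Pow(Rational(-724485739, 33902), Rational(1, 2)) = Mul(Rational(1, 33902), I, Pow(24561515523578, Rational(1, 2)))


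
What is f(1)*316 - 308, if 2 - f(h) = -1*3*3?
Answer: 3168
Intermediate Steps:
f(h) = 11 (f(h) = 2 - (-1*3)*3 = 2 - (-3)*3 = 2 - 1*(-9) = 2 + 9 = 11)
f(1)*316 - 308 = 11*316 - 308 = 3476 - 308 = 3168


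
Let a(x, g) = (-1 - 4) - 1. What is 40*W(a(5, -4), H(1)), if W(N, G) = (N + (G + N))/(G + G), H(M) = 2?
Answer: -100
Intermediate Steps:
a(x, g) = -6 (a(x, g) = -5 - 1 = -6)
W(N, G) = (G + 2*N)/(2*G) (W(N, G) = (G + 2*N)/((2*G)) = (G + 2*N)*(1/(2*G)) = (G + 2*N)/(2*G))
40*W(a(5, -4), H(1)) = 40*((-6 + (½)*2)/2) = 40*((-6 + 1)/2) = 40*((½)*(-5)) = 40*(-5/2) = -100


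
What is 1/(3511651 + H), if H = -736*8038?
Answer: -1/2404317 ≈ -4.1592e-7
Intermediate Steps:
H = -5915968
1/(3511651 + H) = 1/(3511651 - 5915968) = 1/(-2404317) = -1/2404317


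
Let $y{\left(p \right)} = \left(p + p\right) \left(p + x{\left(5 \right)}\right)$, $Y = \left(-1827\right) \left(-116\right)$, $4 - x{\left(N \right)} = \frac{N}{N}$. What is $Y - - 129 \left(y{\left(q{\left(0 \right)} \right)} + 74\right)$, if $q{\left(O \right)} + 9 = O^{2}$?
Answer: $235410$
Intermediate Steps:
$x{\left(N \right)} = 3$ ($x{\left(N \right)} = 4 - \frac{N}{N} = 4 - 1 = 3$)
$Y = 211932$
$q{\left(O \right)} = -9 + O^{2}$
$y{\left(p \right)} = 2 p \left(3 + p\right)$ ($y{\left(p \right)} = \left(p + p\right) \left(p + 3\right) = 2 p \left(3 + p\right)$)
$Y - - 129 \left(y{\left(q{\left(0 \right)} \right)} + 74\right) = 211932 - - 129 \left(2 \left(-9 + 0^{2}\right) \left(3 - \left(9 - 0^{2}\right)\right) + 74\right) = 211932 - - 129 \left(2 \left(-9 + 0\right) \left(3 + \left(-9 + 0\right)\right) + 74\right) = 211932 - - 129 \left(2 \left(-9\right) \left(3 - 9\right) + 74\right) = 211932 - - 129 \left(2 \left(-9\right) \left(-6\right) + 74\right) = 211932 - - 129 \left(108 + 74\right) = 211932 - \left(-129\right) 182 = 211932 - -23478 = 211932 + 23478 = 235410$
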